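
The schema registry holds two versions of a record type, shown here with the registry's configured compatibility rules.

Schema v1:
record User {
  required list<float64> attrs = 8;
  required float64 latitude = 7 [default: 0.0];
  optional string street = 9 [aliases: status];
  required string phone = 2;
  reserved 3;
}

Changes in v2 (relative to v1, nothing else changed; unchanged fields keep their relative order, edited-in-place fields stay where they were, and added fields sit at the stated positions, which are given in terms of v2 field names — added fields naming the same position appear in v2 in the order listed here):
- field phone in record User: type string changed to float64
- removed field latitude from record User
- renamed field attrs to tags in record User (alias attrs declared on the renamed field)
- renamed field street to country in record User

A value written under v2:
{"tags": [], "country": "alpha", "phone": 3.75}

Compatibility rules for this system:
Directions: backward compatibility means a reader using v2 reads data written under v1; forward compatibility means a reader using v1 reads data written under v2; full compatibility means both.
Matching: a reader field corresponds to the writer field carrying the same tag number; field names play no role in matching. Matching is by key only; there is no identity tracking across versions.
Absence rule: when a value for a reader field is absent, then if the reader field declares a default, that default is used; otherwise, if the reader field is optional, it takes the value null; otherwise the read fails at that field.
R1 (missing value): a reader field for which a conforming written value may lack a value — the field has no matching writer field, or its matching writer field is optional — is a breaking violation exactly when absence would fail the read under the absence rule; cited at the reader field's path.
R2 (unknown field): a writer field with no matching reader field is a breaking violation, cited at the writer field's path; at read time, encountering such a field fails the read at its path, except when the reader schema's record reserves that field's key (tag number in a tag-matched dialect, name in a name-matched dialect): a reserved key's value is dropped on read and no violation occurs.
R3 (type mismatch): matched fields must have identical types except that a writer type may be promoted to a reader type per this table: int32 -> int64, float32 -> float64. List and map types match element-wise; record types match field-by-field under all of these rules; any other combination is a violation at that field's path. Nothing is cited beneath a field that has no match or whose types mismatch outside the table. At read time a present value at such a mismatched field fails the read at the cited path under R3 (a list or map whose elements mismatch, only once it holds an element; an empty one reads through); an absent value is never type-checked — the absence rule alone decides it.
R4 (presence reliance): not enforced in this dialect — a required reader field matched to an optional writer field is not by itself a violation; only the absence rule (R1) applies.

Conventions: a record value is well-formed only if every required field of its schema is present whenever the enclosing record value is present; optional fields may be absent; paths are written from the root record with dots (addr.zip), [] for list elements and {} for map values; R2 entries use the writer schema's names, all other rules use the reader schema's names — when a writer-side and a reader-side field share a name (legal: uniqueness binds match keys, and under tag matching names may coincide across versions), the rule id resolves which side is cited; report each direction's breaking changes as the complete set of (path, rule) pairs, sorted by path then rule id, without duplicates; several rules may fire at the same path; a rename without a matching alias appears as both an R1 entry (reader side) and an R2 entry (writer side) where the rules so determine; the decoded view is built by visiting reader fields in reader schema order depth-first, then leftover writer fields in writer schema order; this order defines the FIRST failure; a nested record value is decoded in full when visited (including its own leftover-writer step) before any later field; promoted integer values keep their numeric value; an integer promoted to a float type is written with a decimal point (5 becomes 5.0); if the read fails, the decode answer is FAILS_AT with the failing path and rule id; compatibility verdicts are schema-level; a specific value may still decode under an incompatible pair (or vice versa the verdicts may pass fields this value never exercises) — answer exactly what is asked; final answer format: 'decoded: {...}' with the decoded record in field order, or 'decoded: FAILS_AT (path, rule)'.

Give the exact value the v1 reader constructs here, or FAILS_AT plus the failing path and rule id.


in User below, arrows point writer -> reader
migrating the User value to v1:
  attrs := [] (from writer tags)
  latitude := 0.0 (absent -> default)
  street := "alpha" (from writer country)
  read fails at phone under R3
  => FAILS_AT (phone, R3)
diffs on User not affecting the asked answer:
  removed field latitude from record User -> changes User's schema-level verdicts only — the decode of this value is the same
  renamed field attrs to tags in record User (alias attrs declared on the renamed field) -> fires no rule on User under this dialect and leaves the result unchanged
  renamed field street to country in record User -> fires no rule on User under this dialect and leaves the result unchanged

decoded: FAILS_AT (phone, R3)


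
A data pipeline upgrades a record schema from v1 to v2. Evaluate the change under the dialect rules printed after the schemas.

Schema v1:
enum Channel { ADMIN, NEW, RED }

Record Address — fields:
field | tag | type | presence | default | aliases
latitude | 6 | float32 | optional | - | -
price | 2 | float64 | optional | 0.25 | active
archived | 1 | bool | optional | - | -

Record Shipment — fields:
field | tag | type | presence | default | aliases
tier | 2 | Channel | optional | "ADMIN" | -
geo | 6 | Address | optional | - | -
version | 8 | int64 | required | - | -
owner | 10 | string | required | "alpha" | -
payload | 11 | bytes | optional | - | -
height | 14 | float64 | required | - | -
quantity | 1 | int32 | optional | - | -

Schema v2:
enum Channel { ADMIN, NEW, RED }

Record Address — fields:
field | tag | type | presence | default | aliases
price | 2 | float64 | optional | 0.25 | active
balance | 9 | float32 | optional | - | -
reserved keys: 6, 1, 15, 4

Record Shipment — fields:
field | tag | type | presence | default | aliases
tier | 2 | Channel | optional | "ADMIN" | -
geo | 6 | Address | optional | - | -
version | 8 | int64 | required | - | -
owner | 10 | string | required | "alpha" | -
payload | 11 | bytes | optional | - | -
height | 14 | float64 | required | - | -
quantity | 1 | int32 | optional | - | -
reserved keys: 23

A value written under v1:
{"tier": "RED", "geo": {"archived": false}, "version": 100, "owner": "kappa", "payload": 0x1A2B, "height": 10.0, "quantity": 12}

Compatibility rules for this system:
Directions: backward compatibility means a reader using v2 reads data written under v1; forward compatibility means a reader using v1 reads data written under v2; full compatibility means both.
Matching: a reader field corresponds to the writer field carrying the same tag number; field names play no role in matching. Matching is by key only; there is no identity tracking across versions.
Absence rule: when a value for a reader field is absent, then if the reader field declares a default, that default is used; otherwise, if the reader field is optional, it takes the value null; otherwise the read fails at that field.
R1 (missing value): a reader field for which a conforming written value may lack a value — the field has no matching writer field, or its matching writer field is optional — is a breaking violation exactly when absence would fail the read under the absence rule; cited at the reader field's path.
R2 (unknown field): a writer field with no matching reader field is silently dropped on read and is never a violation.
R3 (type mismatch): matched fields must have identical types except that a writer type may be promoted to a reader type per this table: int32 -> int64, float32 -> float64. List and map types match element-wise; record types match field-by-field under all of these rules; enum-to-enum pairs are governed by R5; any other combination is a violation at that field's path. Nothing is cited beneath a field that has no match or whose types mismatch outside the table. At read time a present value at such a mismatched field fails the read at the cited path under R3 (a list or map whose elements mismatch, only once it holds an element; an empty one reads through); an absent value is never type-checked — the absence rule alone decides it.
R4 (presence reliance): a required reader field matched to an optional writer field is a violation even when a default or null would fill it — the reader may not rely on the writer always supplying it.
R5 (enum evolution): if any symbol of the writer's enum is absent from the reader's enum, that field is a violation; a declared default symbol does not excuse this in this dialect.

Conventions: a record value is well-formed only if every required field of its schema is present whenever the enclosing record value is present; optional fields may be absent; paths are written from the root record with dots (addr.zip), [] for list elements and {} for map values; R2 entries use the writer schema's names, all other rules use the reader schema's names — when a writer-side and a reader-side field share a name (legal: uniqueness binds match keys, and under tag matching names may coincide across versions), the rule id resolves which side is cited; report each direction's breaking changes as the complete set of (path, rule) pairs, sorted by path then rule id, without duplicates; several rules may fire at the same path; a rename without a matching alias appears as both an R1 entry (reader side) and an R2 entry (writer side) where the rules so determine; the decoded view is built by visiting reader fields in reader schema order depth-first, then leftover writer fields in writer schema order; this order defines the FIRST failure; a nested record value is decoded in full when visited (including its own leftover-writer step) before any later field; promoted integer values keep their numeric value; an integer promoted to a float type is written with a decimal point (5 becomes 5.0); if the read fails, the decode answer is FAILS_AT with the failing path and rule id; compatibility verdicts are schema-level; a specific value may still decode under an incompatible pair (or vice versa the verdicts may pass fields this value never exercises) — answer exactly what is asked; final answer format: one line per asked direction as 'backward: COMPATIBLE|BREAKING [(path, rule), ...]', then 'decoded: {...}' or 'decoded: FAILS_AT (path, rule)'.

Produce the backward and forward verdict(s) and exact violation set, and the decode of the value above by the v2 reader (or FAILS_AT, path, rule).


backward: COMPATIBLE []; forward: COMPATIBLE []; decoded: {"tier": "RED", "geo": {"price": 0.25, "balance": null}, "version": 100, "owner": "kappa", "payload": 0x1A2B, "height": 10.0, "quantity": 12}

each type pair in Shipment: writer, then reader
backward analysis of Shipment with v2 as reader and v1 as writer:
  tier <- tier (Channel -> Channel, writer optional)
  geo <- geo (Address -> Address, writer optional)
  version <- version (int64 -> int64, writer required)
  owner <- owner (string -> string, writer required)
  payload <- payload (bytes -> bytes, writer optional)
  height <- height (float64 -> float64, writer required)
  quantity <- quantity (int32 -> int32, writer optional)
  geo.price <- geo.price (float64 -> float64, writer optional)
  geo.balance: no writer-side match
  writer field geo.latitude has no reader counterpart
  writer field geo.archived has no reader counterpart
  => backward verdict for Shipment: COMPATIBLE, no violations
forward analysis of Shipment with v1 as reader and v2 as writer:
  tier <- tier (Channel -> Channel, writer optional)
  geo <- geo (Address -> Address, writer optional)
  version <- version (int64 -> int64, writer required)
  owner <- owner (string -> string, writer required)
  payload <- payload (bytes -> bytes, writer optional)
  height <- height (float64 -> float64, writer required)
  quantity <- quantity (int32 -> int32, writer optional)
  geo.latitude: no writer-side match
  geo.price <- geo.price (float64 -> float64, writer optional)
  geo.archived: no writer-side match
  writer field geo.balance has no reader counterpart
  => forward verdict for Shipment: COMPATIBLE, no violations
decode (reader v2):
  tier := "RED"
  geo.price := 0.25 (no value, default fills)
  geo.balance := null (not supplied -> null)
  writer geo.archived: unmatched, discarded
  version := 100
  owner := "kappa"
  payload := 0x1A2B
  height := 10.0
  quantity := 12
  => decoded: {"tier": "RED", "geo": {"price": 0.25, "balance": null}, "version": 100, "owner": "kappa", "payload": 0x1A2B, "height": 10.0, "quantity": 12}


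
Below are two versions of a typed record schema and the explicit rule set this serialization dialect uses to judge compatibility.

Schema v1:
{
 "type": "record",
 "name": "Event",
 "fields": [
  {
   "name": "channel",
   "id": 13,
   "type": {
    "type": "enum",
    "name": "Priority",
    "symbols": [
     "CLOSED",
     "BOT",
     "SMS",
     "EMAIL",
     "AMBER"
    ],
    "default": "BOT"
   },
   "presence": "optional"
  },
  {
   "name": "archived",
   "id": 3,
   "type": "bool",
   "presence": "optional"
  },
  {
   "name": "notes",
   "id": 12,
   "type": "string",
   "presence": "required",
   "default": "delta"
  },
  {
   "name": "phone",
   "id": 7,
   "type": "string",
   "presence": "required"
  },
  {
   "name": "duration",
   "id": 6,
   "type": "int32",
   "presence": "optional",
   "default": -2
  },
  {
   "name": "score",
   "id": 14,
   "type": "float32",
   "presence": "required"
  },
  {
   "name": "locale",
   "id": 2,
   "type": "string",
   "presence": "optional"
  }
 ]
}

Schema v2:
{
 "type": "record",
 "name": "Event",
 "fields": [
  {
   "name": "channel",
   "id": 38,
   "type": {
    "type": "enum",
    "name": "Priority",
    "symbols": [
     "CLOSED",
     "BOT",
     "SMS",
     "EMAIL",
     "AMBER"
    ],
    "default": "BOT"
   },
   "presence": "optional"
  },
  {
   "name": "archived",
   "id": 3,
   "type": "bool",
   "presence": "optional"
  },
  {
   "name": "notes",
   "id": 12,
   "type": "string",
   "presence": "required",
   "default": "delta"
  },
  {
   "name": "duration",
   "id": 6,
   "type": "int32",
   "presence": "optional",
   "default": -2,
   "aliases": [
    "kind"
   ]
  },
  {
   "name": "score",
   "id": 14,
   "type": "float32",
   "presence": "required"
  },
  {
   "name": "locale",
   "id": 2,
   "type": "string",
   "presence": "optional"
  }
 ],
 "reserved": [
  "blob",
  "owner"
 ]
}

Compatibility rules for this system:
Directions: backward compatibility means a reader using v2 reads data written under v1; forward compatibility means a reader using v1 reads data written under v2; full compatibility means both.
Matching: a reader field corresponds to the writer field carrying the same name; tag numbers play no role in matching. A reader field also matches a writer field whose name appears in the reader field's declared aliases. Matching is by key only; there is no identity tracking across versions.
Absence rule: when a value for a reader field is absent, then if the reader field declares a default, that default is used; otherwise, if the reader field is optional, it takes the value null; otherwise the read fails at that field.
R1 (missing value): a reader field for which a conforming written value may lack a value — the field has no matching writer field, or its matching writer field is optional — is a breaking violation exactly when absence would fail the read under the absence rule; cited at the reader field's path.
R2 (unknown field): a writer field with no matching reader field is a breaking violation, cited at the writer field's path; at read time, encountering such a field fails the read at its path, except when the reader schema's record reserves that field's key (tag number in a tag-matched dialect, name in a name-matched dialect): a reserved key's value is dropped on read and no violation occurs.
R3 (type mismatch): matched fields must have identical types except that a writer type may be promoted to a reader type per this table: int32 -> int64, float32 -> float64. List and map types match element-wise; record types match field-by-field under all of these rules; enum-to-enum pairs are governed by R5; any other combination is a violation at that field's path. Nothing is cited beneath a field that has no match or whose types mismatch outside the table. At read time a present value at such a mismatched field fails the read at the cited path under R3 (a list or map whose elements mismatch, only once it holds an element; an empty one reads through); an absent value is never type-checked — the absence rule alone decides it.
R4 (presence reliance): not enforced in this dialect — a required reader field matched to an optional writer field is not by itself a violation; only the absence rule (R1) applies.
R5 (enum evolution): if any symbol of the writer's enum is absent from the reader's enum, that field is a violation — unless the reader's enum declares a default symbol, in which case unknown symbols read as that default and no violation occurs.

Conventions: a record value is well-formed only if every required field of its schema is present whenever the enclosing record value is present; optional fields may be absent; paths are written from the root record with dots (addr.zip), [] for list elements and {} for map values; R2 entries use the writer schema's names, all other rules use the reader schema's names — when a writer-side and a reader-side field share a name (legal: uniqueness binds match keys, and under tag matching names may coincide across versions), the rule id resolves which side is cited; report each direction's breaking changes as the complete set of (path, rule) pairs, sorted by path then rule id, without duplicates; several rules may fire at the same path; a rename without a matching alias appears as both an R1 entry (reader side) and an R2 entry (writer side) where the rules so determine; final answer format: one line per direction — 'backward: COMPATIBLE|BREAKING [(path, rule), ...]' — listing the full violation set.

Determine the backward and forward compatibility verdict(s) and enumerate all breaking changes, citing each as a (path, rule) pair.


the writer's type comes first in each Event pair
backward for Event (reader v2, writer v1):
  channel: paired with writer channel (Priority -> Priority; writer optional)
  archived: paired with writer archived (bool -> bool; writer optional)
  notes: paired with writer notes (string -> string; writer required)
  duration: paired with writer duration (int32 -> int32; writer optional)
  score: paired with writer score (float32 -> float32; writer required)
  locale: paired with writer locale (string -> string; writer optional)
  writer field phone has no reader counterpart
  violation R2 at phone
  backward on Event therefore BREAKING (1)
forward for Event (reader v1, writer v2):
  channel: paired with writer channel (Priority -> Priority; writer optional)
  archived: paired with writer archived (bool -> bool; writer optional)
  notes: paired with writer notes (string -> string; writer required)
  phone: no writer match
  duration: paired with writer duration (int32 -> int32; writer optional)
  score: paired with writer score (float32 -> float32; writer required)
  locale: paired with writer locale (string -> string; writer optional)
  violation R1 at phone
  forward on Event therefore BREAKING (1)

backward: BREAKING [(phone, R2)]; forward: BREAKING [(phone, R1)]


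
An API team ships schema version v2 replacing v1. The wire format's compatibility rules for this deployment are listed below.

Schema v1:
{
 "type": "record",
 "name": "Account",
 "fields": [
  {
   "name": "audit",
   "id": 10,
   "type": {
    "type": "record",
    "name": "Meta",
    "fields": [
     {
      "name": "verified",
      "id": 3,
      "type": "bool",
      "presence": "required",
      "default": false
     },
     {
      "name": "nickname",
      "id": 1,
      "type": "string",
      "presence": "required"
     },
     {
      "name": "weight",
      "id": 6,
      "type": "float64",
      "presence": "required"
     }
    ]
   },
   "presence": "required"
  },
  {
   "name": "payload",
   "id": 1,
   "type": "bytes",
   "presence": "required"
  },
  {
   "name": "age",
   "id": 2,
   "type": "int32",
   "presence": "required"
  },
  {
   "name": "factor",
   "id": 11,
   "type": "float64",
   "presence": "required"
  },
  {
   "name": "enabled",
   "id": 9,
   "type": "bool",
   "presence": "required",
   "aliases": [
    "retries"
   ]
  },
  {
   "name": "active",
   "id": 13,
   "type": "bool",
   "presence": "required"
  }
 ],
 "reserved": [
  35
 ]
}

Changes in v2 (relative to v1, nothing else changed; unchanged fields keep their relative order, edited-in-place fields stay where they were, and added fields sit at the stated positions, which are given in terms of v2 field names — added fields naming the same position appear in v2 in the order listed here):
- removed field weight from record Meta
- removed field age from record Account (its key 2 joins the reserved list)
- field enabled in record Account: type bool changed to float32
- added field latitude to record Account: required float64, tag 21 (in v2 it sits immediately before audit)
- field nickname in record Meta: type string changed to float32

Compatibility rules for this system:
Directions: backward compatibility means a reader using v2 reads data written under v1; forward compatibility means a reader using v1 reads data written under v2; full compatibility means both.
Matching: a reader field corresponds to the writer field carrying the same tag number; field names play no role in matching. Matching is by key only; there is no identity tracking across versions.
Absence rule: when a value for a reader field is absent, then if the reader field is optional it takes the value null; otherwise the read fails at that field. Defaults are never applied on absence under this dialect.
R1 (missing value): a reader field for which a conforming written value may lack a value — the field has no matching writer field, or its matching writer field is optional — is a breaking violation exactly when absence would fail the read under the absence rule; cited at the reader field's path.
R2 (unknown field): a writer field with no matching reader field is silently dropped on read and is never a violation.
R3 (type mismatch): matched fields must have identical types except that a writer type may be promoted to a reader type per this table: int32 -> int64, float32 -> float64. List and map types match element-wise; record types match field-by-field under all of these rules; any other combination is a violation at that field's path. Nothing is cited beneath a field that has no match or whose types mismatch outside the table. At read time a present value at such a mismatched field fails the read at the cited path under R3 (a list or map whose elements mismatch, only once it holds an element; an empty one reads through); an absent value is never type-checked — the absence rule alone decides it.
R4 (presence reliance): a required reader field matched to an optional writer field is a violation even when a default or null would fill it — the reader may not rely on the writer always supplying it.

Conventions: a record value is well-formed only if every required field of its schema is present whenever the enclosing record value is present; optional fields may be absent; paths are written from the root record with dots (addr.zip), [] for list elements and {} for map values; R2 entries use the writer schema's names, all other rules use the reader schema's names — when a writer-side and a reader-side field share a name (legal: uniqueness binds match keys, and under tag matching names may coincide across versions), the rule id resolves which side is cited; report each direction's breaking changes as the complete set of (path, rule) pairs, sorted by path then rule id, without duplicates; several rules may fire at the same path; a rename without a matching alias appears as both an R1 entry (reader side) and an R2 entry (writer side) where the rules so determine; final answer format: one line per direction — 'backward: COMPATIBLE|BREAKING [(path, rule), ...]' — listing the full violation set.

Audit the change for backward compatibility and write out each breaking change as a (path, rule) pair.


each type pair in Account: writer, then reader
backward pass over Account, reader schema v2, writer schema v1:
  latitude: no writer-side match
  audit: paired with writer audit (Meta -> Meta; writer required)
  payload: paired with writer payload (bytes -> bytes; writer required)
  factor: paired with writer factor (float64 -> float64; writer required)
  enabled: paired with writer enabled (bool -> float32; writer required)
  active: paired with writer active (bool -> bool; writer required)
  writer age: unknown to reader
  audit.verified: paired with writer audit.verified (bool -> bool; writer required)
  audit.nickname: paired with writer audit.nickname (string -> float32; writer required)
  writer audit.weight: unknown to reader
  R3 fires at audit.nickname
  R3 fires at enabled
  R1 fires at latitude
  => 3 violation(s): backward is BREAKING for Account
ruling out the remaining Account differences:
  removed field weight from record Meta -> fires only in the forward direction of Account, which is not asked here
  removed field age from record Account (its key 2 joins the reserved list) -> fires only in the forward direction of Account, which is not asked here

backward: BREAKING [(audit.nickname, R3), (enabled, R3), (latitude, R1)]


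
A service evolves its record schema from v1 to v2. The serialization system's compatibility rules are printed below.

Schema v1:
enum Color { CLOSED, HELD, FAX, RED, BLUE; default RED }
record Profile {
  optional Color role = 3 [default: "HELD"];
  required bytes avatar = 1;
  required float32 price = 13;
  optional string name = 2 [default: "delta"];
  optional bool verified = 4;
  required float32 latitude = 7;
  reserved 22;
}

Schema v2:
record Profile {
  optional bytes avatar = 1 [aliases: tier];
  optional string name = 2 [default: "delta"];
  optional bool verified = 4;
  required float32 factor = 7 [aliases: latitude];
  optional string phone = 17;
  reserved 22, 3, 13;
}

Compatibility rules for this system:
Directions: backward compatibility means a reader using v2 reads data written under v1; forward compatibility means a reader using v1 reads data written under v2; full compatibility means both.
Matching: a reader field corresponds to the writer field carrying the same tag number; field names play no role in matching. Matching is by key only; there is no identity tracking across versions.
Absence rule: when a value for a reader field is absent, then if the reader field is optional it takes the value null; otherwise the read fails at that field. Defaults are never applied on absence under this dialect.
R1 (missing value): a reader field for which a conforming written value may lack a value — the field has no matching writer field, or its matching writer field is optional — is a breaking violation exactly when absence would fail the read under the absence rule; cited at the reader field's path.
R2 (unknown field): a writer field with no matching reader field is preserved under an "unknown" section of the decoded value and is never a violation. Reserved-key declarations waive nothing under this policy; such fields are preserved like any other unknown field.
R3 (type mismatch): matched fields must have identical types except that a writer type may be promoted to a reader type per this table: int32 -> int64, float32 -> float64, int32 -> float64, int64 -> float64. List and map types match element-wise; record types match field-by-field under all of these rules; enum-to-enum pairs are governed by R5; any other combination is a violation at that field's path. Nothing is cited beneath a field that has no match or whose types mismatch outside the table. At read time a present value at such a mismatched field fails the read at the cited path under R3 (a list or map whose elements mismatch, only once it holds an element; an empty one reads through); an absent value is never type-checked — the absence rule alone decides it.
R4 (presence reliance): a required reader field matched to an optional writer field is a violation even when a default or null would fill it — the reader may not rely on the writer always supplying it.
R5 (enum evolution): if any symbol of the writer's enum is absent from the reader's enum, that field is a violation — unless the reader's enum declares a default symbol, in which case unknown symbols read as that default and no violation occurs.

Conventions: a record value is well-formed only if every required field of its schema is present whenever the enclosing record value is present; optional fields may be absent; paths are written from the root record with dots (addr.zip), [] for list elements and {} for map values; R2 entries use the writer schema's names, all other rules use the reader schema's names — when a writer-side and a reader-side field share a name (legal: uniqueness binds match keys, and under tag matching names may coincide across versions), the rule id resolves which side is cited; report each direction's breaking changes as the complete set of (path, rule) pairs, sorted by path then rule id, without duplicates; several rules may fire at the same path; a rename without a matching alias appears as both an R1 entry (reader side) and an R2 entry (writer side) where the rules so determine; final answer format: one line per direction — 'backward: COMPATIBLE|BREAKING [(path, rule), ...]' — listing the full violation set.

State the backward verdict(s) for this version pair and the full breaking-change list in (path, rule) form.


arrows below run writer -> reader for Profile
backward analysis of Profile with v2 as reader and v1 as writer:
  avatar <- avatar (bytes -> bytes, writer required)
  name <- name (string -> string, writer optional)
  verified <- verified (bool -> bool, writer optional)
  factor <- latitude (float32 -> float32, writer required)
  phone: no writer match
  role (writer side), unknown to reader
  price (writer side), unknown to reader
  => no violations; backward on Profile: COMPATIBLE
ruling out the remaining Profile differences:
  removed field role from record Profile (its key 3 joins the reserved list) -> triggers nothing under Profile's printed rules — same verdict
  added field phone to record Profile: optional string, tag 17 (in v2 it sits last) -> triggers nothing under Profile's printed rules — same verdict
  removed field price from record Profile (its key 13 joins the reserved list) -> fires only in the forward direction of Profile, which is not asked here
  renamed field latitude to factor in record Profile (alias latitude declared on the renamed field) -> triggers nothing under Profile's printed rules — same verdict
  field avatar in record Profile: required changed to optional -> fires only in the forward direction of Profile, which is not asked here

backward: COMPATIBLE []


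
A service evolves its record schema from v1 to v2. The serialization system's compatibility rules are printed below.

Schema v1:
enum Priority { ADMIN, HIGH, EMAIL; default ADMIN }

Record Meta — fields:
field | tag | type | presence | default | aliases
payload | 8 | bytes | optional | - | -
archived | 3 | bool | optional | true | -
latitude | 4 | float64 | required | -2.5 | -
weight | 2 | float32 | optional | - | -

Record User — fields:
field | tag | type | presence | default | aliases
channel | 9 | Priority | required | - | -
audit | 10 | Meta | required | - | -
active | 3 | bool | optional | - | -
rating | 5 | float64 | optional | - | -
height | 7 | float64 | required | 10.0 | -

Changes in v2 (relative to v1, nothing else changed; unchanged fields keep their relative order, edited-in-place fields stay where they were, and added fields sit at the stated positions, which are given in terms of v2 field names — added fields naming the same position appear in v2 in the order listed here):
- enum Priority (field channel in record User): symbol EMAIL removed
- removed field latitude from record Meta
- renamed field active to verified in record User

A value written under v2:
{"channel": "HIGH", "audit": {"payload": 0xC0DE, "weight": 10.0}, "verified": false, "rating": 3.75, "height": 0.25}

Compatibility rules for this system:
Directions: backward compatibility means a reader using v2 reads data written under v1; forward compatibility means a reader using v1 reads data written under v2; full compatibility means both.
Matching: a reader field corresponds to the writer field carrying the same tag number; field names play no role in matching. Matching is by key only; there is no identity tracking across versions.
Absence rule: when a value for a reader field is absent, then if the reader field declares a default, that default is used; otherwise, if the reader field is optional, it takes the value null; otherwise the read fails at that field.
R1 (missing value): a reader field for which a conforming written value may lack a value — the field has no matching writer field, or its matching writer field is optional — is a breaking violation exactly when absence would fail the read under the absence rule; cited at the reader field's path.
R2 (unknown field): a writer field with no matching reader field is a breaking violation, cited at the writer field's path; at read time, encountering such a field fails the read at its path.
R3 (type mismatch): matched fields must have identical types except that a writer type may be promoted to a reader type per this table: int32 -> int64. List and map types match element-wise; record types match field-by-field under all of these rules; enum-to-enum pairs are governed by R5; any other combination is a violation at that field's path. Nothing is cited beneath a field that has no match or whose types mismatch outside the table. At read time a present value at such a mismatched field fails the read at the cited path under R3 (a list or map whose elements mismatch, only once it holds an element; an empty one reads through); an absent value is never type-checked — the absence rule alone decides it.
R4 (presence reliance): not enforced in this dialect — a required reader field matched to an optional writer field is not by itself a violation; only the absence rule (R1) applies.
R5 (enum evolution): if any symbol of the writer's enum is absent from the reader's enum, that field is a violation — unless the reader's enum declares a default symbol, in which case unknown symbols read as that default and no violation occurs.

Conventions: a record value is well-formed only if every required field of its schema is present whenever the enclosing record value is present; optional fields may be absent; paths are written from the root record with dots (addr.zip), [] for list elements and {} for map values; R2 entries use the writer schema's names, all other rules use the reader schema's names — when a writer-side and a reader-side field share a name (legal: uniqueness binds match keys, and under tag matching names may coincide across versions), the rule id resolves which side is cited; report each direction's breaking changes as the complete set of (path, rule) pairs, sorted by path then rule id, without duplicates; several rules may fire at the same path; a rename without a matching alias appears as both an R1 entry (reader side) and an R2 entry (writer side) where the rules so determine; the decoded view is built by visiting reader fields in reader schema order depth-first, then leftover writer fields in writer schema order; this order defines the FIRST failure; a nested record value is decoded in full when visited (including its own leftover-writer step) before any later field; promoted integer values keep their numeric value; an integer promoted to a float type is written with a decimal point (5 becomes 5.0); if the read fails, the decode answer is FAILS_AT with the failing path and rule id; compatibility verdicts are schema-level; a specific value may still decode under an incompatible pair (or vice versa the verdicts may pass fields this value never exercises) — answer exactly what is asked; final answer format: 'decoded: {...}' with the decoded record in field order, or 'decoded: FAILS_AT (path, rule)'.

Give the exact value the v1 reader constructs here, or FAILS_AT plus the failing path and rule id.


in User below, arrows point writer -> reader
decoding the User value with the v1 reader:
  channel := "HIGH"
  audit.payload := 0xC0DE
  audit.archived := true (absent -> default)
  audit.latitude := -2.5 (absent -> default)
  audit.weight := 10.0
  active := false (from writer verified)
  rating := 3.75
  height := 0.25
  => decoded: {"channel": "HIGH", "audit": {"payload": 0xC0DE, "archived": true, "latitude": -2.5, "weight": 10.0}, "active": false, "rating": 3.75, "height": 0.25}
ruling out the remaining User differences:
  enum Priority (field channel in record User): symbol EMAIL removed -> no rule fires on it and the decoded User view is identical with or without it
  removed field latitude from record Meta -> a verdict-level change on User — the shown value reads the same
  renamed field active to verified in record User -> no rule fires on it and the decoded User view is identical with or without it

decoded: {"channel": "HIGH", "audit": {"payload": 0xC0DE, "archived": true, "latitude": -2.5, "weight": 10.0}, "active": false, "rating": 3.75, "height": 0.25}


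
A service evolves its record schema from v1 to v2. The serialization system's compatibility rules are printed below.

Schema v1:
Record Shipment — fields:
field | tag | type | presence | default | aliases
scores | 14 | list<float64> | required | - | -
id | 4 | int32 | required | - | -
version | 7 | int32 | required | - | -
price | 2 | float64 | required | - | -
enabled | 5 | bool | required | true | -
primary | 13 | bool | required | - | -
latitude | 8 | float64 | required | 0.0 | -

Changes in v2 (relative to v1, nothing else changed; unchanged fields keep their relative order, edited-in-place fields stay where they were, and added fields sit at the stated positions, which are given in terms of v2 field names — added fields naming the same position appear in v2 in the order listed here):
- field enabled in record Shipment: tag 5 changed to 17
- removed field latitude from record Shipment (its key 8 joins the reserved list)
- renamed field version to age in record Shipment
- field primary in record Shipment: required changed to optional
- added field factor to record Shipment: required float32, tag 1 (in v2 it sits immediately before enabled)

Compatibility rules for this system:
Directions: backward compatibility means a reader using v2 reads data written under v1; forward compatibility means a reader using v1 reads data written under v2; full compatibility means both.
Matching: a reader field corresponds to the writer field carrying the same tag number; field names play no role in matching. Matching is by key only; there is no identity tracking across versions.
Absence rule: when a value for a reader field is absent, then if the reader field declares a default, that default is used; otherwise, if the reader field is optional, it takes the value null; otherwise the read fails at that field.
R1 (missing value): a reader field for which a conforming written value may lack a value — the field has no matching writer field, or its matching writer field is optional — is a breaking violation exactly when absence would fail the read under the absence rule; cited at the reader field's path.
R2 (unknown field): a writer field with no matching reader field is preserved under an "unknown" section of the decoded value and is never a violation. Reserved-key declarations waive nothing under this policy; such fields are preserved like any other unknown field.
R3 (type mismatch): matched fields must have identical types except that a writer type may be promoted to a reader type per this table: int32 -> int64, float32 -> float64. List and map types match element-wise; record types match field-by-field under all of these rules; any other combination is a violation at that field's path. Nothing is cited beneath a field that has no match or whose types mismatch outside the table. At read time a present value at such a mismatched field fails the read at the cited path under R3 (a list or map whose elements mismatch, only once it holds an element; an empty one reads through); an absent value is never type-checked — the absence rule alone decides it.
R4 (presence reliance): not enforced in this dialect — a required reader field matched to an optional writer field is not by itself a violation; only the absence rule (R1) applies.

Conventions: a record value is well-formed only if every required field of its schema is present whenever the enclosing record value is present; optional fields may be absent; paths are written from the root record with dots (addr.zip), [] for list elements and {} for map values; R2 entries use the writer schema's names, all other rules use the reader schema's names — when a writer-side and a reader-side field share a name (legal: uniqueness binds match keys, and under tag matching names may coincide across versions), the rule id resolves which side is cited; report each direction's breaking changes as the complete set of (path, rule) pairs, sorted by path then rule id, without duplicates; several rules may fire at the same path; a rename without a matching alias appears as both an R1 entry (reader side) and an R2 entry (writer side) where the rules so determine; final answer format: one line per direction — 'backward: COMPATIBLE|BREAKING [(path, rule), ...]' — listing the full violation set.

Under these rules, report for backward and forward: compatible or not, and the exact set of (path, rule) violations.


in Shipment below, arrows point writer -> reader
backward for Shipment (reader v2, writer v1):
  scores: list<float64> -> list<float64>, writer required; from scores
  id: int32 -> int32, writer required; from id
  age: int32 -> int32, writer required; from version
  price: float64 -> float64, writer required; from price
  factor has no writer counterpart
  enabled has no writer counterpart
  primary: bool -> bool, writer required; from primary
  writer field enabled has no reader counterpart
  writer field latitude has no reader counterpart
  violation R1 at factor
  => 1 violation(s): backward is BREAKING for Shipment
forward for Shipment (reader v1, writer v2):
  scores: list<float64> -> list<float64>, writer required; from scores
  id: int32 -> int32, writer required; from id
  version: int32 -> int32, writer required; from age
  price: float64 -> float64, writer required; from price
  enabled has no writer counterpart
  primary: bool -> bool, writer optional; from primary
  latitude has no writer counterpart
  writer field factor has no reader counterpart
  writer field enabled has no reader counterpart
  violation R1 at primary
  => 1 violation(s): forward is BREAKING for Shipment

backward: BREAKING [(factor, R1)]; forward: BREAKING [(primary, R1)]
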